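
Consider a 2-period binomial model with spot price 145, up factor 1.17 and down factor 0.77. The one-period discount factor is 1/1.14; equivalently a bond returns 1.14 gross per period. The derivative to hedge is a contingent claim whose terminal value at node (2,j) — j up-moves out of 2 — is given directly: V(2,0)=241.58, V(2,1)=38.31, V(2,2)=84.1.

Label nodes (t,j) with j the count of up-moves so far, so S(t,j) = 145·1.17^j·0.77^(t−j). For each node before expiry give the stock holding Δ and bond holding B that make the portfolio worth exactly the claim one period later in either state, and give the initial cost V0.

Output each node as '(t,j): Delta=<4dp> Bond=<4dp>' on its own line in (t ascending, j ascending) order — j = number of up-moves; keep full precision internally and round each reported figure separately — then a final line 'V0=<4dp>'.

(0,0): Delta=0.4100 Bond=1.0523
(1,0): Delta=-4.5515 Bond=555.1533
(1,1): Delta=0.6748 Bond=-43.7156
V0=60.5051

Since d<R<u, set p* = (R−d)/(u−d) = 0.9250; price each node as the discounted p*-expectation of its children.
Payoff layer (t=2): V(2,0)=241.5800, V(2,1)=38.3100, V(2,2)=84.1000
  t=1,j=0: stock 111.6500 → up 130.6305 (V=38.3100), down 85.9705 (V=241.5800). Price 46.9783; hedge Δ=-4.5515, bond B=555.1533.
  t=1,j=1: stock 169.6500 → up 198.4905 (V=84.1000), down 130.6305 (V=38.3100). Price 70.7594; hedge Δ=0.6748, bond B=-43.7156.
  t=0,j=0: stock 145.0000 → up 169.6500 (V=70.7594), down 111.6500 (V=46.9783). Price 60.5051; hedge Δ=0.4100, bond B=1.0523.
The time-0 hedge costs 60.5051, which is the no-arbitrage price.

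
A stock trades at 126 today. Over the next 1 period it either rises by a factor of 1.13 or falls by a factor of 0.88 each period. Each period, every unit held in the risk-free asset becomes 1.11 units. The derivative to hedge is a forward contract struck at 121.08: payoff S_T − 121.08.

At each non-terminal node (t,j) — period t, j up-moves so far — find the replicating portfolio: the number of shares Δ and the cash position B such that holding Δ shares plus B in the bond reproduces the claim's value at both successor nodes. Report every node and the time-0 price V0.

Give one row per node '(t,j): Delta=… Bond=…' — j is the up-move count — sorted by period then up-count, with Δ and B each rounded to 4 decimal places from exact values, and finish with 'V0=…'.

No-arbitrage ⇒ martingale measure with p* = (R−d)/(u−d) = 0.9200.
Terminal values V(1,·): V(1,0)=-10.2000, V(1,1)=21.3000
  t=0,j=0: stock 126.0000 → up 142.3800 (V=21.3000), down 110.8800 (V=-10.2000). Price 16.9189; hedge Δ=1.0000, bond B=-109.0811.
Each (Δ,B) replicates both successor values, so the strategy is self-financing and V0 is arbitrage-free.

(0,0): Delta=1.0000 Bond=-109.0811
V0=16.9189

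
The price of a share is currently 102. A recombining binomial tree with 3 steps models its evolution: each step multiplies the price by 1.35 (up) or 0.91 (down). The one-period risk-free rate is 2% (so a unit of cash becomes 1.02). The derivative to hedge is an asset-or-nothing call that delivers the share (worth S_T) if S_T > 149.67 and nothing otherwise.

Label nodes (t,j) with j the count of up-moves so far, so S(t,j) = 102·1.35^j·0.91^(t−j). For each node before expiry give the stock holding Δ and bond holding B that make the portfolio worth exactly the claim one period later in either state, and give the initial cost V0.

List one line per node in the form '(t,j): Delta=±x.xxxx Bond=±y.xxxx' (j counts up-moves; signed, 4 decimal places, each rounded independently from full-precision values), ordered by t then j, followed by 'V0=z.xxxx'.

Under the risk-neutral measure, an up-move has probability p* = (R−d)/(u−d) = 0.2500 and values discount at R = 1.02.
Terminal values V(3,·): V(3,0)=0.0000, V(3,1)=0.0000, V(3,2)=169.1645, V(3,3)=250.9583
  t=2,j=0: stock 84.4662 → up 114.0294 (V=0.0000), down 76.8642 (V=0.0000). Price 0.0000; hedge Δ=0.0000, bond B=0.0000.
  t=2,j=1: stock 125.3070 → up 169.1645 (V=169.1645), down 114.0294 (V=0.0000). Price 41.4619; hedge Δ=3.0682, bond B=-343.0028.
  t=2,j=2: stock 185.8950 → up 250.9583 (V=250.9583), down 169.1645 (V=169.1645). Price 185.8950; hedge Δ=1.0000, bond B=0.0000.
  t=1,j=0: stock 92.8200 → up 125.3070 (V=41.4619), down 84.4662 (V=0.0000). Price 10.1622; hedge Δ=1.0152, bond B=-84.0693.
  t=1,j=1: stock 137.7000 → up 185.8950 (V=185.8950), down 125.3070 (V=41.4619). Price 76.0492; hedge Δ=2.3839, bond B=-252.2079.
  t=0,j=0: stock 102.0000 → up 137.7000 (V=76.0492), down 92.8200 (V=10.1622). Price 26.1117; hedge Δ=1.4681, bond B=-123.6313.
Each (Δ,B) replicates both successor values, so the strategy is self-financing and V0 is arbitrage-free.

(0,0): Delta=1.4681 Bond=-123.6313
(1,0): Delta=1.0152 Bond=-84.0693
(1,1): Delta=2.3839 Bond=-252.2079
(2,0): Delta=0.0000 Bond=0.0000
(2,1): Delta=3.0682 Bond=-343.0028
(2,2): Delta=1.0000 Bond=0.0000
V0=26.1117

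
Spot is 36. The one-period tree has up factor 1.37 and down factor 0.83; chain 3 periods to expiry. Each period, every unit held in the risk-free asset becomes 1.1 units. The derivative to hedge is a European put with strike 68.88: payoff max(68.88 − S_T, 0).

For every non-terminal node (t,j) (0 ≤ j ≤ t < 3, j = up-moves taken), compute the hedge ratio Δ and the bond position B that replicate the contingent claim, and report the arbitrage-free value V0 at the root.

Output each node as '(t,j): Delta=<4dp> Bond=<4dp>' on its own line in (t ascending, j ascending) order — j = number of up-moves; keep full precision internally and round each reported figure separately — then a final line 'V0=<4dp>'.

(0,0): Delta=-0.7482 Bond=44.9116
(1,0): Delta=-1.0000 Bond=56.9256
(1,1): Delta=-0.5957 Bond=41.8800
(2,0): Delta=-1.0000 Bond=62.6182
(2,1): Delta=-1.0000 Bond=62.6182
(2,2): Delta=-0.3508 Bond=29.5178
V0=17.9753

No-arbitrage ⇒ martingale measure with p* = (R−d)/(u−d) = 0.5000.
Terminal payoffs: V(3,0)=48.2957, V(3,1)=34.9035, V(3,2)=12.7982, V(3,3)=0.0000
Node (2,0) S=24.8004: V=(p*·34.9035+(1−p*)·48.2957)/1.1=37.8178; Δ=(34.9035−48.2957)/(33.9765−20.5843)=-1.0000; B=V−Δ·S=62.6182
Node (2,1) S=40.9356: V=(p*·12.7982+(1−p*)·34.9035)/1.1=21.6826; Δ=(12.7982−34.9035)/(56.0818−33.9765)=-1.0000; B=V−Δ·S=62.6182
Node (2,2) S=67.5684: V=(p*·0.0000+(1−p*)·12.7982)/1.1=5.8174; Δ=(0.0000−12.7982)/(92.5687−56.0818)=-0.3508; B=V−Δ·S=29.5178
Node (1,0) S=29.8800: V=(p*·21.6826+(1−p*)·37.8178)/1.1=27.0456; Δ=(21.6826−37.8178)/(40.9356−24.8004)=-1.0000; B=V−Δ·S=56.9256
Node (1,1) S=49.3200: V=(p*·5.8174+(1−p*)·21.6826)/1.1=12.5000; Δ=(5.8174−21.6826)/(67.5684−40.9356)=-0.5957; B=V−Δ·S=41.8800
Node (0,0) S=36.0000: V=(p*·12.5000+(1−p*)·27.0456)/1.1=17.9753; Δ=(12.5000−27.0456)/(49.3200−29.8800)=-0.7482; B=V−Δ·S=44.9116
Self-financing check: at every node Δ·S+B equals the discounted successor values.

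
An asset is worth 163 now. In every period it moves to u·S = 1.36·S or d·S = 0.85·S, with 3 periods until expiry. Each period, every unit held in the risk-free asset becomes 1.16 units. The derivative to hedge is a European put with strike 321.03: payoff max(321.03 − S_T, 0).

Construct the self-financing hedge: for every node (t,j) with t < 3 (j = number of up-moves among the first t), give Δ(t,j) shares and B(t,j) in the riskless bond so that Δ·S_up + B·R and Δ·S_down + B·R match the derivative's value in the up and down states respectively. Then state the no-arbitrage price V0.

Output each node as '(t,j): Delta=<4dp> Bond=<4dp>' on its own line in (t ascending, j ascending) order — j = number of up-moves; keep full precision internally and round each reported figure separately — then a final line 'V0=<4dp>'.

(0,0): Delta=-0.7061 Bond=170.5632
(1,0): Delta=-1.0000 Bond=238.5776
(1,1): Delta=-0.5875 Bond=171.5795
(2,0): Delta=-1.0000 Bond=276.7500
(2,1): Delta=-1.0000 Bond=276.7500
(2,2): Delta=-0.4212 Bond=148.8918
V0=55.4741

The replicating-portfolio and risk-neutral prices coincide; use p* = (1.16−0.85)/(1.36−0.85) = 0.6078 for the latter.
Payoff layer (t=3): V(3,0)=220.9276, V(3,1)=160.8662, V(3,2)=64.7679, V(3,3)=0.0000
Node (2,0) S=117.7675: V=(p*·160.8662+(1−p*)·220.9276)/1.16=158.9825; Δ=(160.8662−220.9276)/(160.1638−100.1024)=-1.0000; B=V−Δ·S=276.7500
Node (2,1) S=188.4280: V=(p*·64.7679+(1−p*)·160.8662)/1.16=88.3220; Δ=(64.7679−160.8662)/(256.2621−160.1638)=-1.0000; B=V−Δ·S=276.7500
Node (2,2) S=301.4848: V=(p*·0.0000+(1−p*)·64.7679)/1.16=21.8958; Δ=(0.0000−64.7679)/(410.0193−256.2621)=-0.4212; B=V−Δ·S=148.8918
Node (1,0) S=138.5500: V=(p*·88.3220+(1−p*)·158.9825)/1.16=100.0276; Δ=(88.3220−158.9825)/(188.4280−117.7675)=-1.0000; B=V−Δ·S=238.5776
Node (1,1) S=221.6800: V=(p*·21.8958+(1−p*)·88.3220)/1.16=41.3322; Δ=(21.8958−88.3220)/(301.4848−188.4280)=-0.5875; B=V−Δ·S=171.5795
Node (0,0) S=163.0000: V=(p*·41.3322+(1−p*)·100.0276)/1.16=55.4741; Δ=(41.3322−100.0276)/(221.6800−138.5500)=-0.7061; B=V−Δ·S=170.5632
Root portfolio cost Δ·163+B reproduces V0=55.4741.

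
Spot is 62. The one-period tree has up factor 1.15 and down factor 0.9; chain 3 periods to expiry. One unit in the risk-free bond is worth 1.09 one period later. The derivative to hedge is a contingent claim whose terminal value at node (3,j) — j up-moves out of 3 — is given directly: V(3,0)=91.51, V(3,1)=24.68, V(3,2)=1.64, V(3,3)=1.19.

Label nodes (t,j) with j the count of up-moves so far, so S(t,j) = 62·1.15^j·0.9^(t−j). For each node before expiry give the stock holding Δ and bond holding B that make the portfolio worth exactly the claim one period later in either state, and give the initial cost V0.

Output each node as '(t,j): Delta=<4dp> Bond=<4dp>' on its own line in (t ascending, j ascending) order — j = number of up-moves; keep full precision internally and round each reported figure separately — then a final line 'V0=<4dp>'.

Under the risk-neutral measure, an up-move has probability p* = (R−d)/(u−d) = 0.7600 and values discount at R = 1.09.
Terminal values V(3,·): V(3,0)=91.5100, V(3,1)=24.6800, V(3,2)=1.6400, V(3,3)=1.1900
Node (2,0) S=50.2200: V=(p*·24.6800+(1−p*)·91.5100)/1.09=37.3571; Δ=(24.6800−91.5100)/(57.7530−45.1980)=-5.3230; B=V−Δ·S=304.6771
Node (2,1) S=64.1700: V=(p*·1.6400+(1−p*)·24.6800)/1.09=6.5776; Δ=(1.6400−24.6800)/(73.7955−57.7530)=-1.4362; B=V−Δ·S=98.7376
Node (2,2) S=81.9950: V=(p*·1.1900+(1−p*)·1.6400)/1.09=1.1908; Δ=(1.1900−1.6400)/(94.2942−73.7955)=-0.0220; B=V−Δ·S=2.9908
Node (1,0) S=55.8000: V=(p*·6.5776+(1−p*)·37.3571)/1.09=12.8116; Δ=(6.5776−37.3571)/(64.1700−50.2200)=-2.2064; B=V−Δ·S=135.9294
Node (1,1) S=71.3000: V=(p*·1.1908+(1−p*)·6.5776)/1.09=2.2786; Δ=(1.1908−6.5776)/(81.9950−64.1700)=-0.3022; B=V−Δ·S=23.8257
Node (0,0) S=62.0000: V=(p*·2.2786+(1−p*)·12.8116)/1.09=4.4096; Δ=(2.2786−12.8116)/(71.3000−55.8000)=-0.6796; B=V−Δ·S=46.5419
Check: Δ(0,0)·S0 + B(0,0) = 4.4096 = V0.

(0,0): Delta=-0.6796 Bond=46.5419
(1,0): Delta=-2.2064 Bond=135.9294
(1,1): Delta=-0.3022 Bond=23.8257
(2,0): Delta=-5.3230 Bond=304.6771
(2,1): Delta=-1.4362 Bond=98.7376
(2,2): Delta=-0.0220 Bond=2.9908
V0=4.4096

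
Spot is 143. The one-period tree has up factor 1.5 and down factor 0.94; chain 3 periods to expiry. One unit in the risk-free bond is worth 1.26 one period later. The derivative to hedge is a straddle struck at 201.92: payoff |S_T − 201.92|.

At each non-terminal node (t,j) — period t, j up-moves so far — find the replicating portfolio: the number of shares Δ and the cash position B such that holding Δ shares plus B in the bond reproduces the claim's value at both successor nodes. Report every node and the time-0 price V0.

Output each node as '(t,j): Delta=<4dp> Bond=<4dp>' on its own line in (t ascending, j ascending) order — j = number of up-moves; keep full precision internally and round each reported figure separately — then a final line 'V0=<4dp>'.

Risk-neutral probability p* = (R−d)/(u−d) = (1.26−0.94)/(1.5−0.94) = 0.5714.
Terminal values V(3,·): V(3,0)=83.1465, V(3,1)=12.3878, V(3,2)=100.5250, V(3,3)=280.7050
  t=2,j=0: stock 126.3548 → up 189.5322 (V=12.3878), down 118.7735 (V=83.1465). Price 33.8992; hedge Δ=-1.0000, bond B=160.2540.
  t=2,j=1: stock 201.6300 → up 302.4450 (V=100.5250), down 189.5322 (V=12.3878). Price 49.8031; hedge Δ=0.7806, bond B=-107.5848.
  t=2,j=2: stock 321.7500 → up 482.6250 (V=280.7050), down 302.4450 (V=100.5250). Price 161.4960; hedge Δ=1.0000, bond B=-160.2540.
  t=1,j=0: stock 134.4200 → up 201.6300 (V=49.8031), down 126.3548 (V=33.8992). Price 34.1168; hedge Δ=0.2113, bond B=5.7169.
  t=1,j=1: stock 214.5000 → up 321.7500 (V=161.4960), down 201.6300 (V=49.8031). Price 90.1807; hedge Δ=0.9298, bond B=-109.2710.
  t=0,j=0: stock 143.0000 → up 214.5000 (V=90.1807), down 134.4200 (V=34.1168). Price 52.5026; hedge Δ=0.7001, bond B=-47.6115.
Each (Δ,B) replicates both successor values, so the strategy is self-financing and V0 is arbitrage-free.

(0,0): Delta=0.7001 Bond=-47.6115
(1,0): Delta=0.2113 Bond=5.7169
(1,1): Delta=0.9298 Bond=-109.2710
(2,0): Delta=-1.0000 Bond=160.2540
(2,1): Delta=0.7806 Bond=-107.5848
(2,2): Delta=1.0000 Bond=-160.2540
V0=52.5026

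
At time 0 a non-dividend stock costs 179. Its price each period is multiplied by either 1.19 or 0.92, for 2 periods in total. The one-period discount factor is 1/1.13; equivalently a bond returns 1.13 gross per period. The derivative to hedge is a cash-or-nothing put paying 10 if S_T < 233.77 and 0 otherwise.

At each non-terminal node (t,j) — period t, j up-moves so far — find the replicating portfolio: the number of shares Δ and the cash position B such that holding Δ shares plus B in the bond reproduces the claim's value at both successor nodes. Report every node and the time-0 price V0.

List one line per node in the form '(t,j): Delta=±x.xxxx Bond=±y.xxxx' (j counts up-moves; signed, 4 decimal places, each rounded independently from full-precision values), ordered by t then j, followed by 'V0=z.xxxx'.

Risk-neutral probability p* = (R−d)/(u−d) = (1.13−0.92)/(1.19−0.92) = 0.7778.
Payoff layer (t=2): V(2,0)=10.0000, V(2,1)=10.0000, V(2,2)=0.0000
(1,0): S=164.6800. Δ = (V_up−V_dn)/(S_up−S_dn) = (10.0000−10.0000)/(195.9692−151.5056) = 0.0000. V = [p*·10.0000 + (1−p*)·10.0000]/1.13 = 8.8496. B = V − Δ·S = 8.8496.
(1,1): S=213.0100. Δ = (V_up−V_dn)/(S_up−S_dn) = (0.0000−10.0000)/(253.4819−195.9692) = -0.1739. V = [p*·0.0000 + (1−p*)·10.0000]/1.13 = 1.9666. B = V − Δ·S = 39.0036.
(0,0): S=179.0000. Δ = (V_up−V_dn)/(S_up−S_dn) = (1.9666−8.8496)/(213.0100−164.6800) = -0.1424. V = [p*·1.9666 + (1−p*)·8.8496]/1.13 = 3.0939. B = V − Δ·S = 28.5865.
The time-0 hedge costs 3.0939, which is the no-arbitrage price.

(0,0): Delta=-0.1424 Bond=28.5865
(1,0): Delta=0.0000 Bond=8.8496
(1,1): Delta=-0.1739 Bond=39.0036
V0=3.0939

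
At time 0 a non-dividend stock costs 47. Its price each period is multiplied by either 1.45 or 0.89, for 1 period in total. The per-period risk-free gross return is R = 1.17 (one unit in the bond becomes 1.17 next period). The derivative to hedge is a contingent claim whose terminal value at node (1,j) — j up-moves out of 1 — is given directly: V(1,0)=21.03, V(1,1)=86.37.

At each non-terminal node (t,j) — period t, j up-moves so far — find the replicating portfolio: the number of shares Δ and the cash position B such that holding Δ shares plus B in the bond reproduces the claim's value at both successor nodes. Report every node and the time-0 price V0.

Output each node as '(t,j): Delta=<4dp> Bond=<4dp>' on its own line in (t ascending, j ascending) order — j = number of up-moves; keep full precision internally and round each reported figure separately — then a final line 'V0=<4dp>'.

(0,0): Delta=2.4825 Bond=-70.7811
V0=45.8974

The replicating-portfolio and risk-neutral prices coincide; use p* = (1.17−0.89)/(1.45−0.89) = 0.5000 for the latter.
Payoff layer (t=1): V(1,0)=21.0300, V(1,1)=86.3700
Node (0,0) S=47.0000: V=(p*·86.3700+(1−p*)·21.0300)/1.17=45.8974; Δ=(86.3700−21.0300)/(68.1500−41.8300)=2.4825; B=V−Δ·S=-70.7811
Each (Δ,B) replicates both successor values, so the strategy is self-financing and V0 is arbitrage-free.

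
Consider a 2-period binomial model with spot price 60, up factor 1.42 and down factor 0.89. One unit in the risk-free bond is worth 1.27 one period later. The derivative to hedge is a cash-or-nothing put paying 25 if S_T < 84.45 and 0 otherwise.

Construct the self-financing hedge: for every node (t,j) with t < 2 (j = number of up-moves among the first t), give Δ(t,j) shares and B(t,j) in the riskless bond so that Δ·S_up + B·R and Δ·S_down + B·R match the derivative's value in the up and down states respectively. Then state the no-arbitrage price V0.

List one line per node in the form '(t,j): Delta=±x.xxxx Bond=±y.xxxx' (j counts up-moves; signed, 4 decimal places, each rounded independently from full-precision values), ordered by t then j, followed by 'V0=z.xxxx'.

Since d<R<u, set p* = (R−d)/(u−d) = 0.7170; price each node as the discounted p*-expectation of its children.
Payoff layer (t=2): V(2,0)=25.0000, V(2,1)=25.0000, V(2,2)=0.0000
  t=1,j=0: stock 53.4000 → up 75.8280 (V=25.0000), down 47.5260 (V=25.0000). Price 19.6850; hedge Δ=0.0000, bond B=19.6850.
  t=1,j=1: stock 85.2000 → up 120.9840 (V=0.0000), down 75.8280 (V=25.0000). Price 5.5712; hedge Δ=-0.5536, bond B=52.7410.
  t=0,j=0: stock 60.0000 → up 85.2000 (V=5.5712), down 53.4000 (V=19.6850). Price 7.5321; hedge Δ=-0.4438, bond B=34.1619.
Self-financing check: at every node Δ·S+B equals the discounted successor values.

(0,0): Delta=-0.4438 Bond=34.1619
(1,0): Delta=0.0000 Bond=19.6850
(1,1): Delta=-0.5536 Bond=52.7410
V0=7.5321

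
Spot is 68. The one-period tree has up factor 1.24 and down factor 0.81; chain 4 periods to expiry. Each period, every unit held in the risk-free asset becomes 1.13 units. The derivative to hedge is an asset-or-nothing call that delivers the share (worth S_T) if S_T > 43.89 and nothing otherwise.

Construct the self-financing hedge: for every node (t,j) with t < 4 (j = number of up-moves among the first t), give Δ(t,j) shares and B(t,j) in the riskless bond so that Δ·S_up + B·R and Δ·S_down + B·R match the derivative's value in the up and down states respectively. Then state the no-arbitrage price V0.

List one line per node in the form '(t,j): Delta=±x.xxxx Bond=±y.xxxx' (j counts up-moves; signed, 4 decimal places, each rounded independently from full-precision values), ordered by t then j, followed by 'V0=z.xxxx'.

Under the risk-neutral measure, an up-move has probability p* = (R−d)/(u−d) = 0.7442 and values discount at R = 1.13.
Payoff layer (t=4): V(4,0)=0.0000, V(4,1)=44.8111, V(4,2)=68.5997, V(4,3)=105.0168, V(4,4)=160.7665
Node (3,0) S=36.1380: V=(p*·44.8111+(1−p*)·0.0000)/1.13=29.5113; Δ=(44.8111−0.0000)/(44.8111−29.2718)=2.8837; B=V−Δ·S=-74.7005
Node (3,1) S=55.3224: V=(p*·68.5997+(1−p*)·44.8111)/1.13=55.3224; Δ=(68.5997−44.8111)/(68.5997−44.8111)=1.0000; B=V−Δ·S=0.0000
Node (3,2) S=84.6910: V=(p*·105.0168+(1−p*)·68.5997)/1.13=84.6910; Δ=(105.0168−68.5997)/(105.0168−68.5997)=1.0000; B=V−Δ·S=0.0000
Node (3,3) S=129.6504: V=(p*·160.7665+(1−p*)·105.0168)/1.13=129.6504; Δ=(160.7665−105.0168)/(160.7665−105.0168)=1.0000; B=V−Δ·S=0.0000
Node (2,0) S=44.6148: V=(p*·55.3224+(1−p*)·29.5113)/1.13=43.1146; Δ=(55.3224−29.5113)/(55.3224−36.1380)=1.3454; B=V−Δ·S=-16.9110
Node (2,1) S=68.2992: V=(p*·84.6910+(1−p*)·55.3224)/1.13=68.2992; Δ=(84.6910−55.3224)/(84.6910−55.3224)=1.0000; B=V−Δ·S=0.0000
Node (2,2) S=104.5568: V=(p*·129.6504+(1−p*)·84.6910)/1.13=104.5568; Δ=(129.6504−84.6910)/(129.6504−84.6910)=1.0000; B=V−Δ·S=0.0000
Node (1,0) S=55.0800: V=(p*·68.2992+(1−p*)·43.1146)/1.13=54.7404; Δ=(68.2992−43.1146)/(68.2992−44.6148)=1.0633; B=V−Δ·S=-3.8284
Node (1,1) S=84.3200: V=(p*·104.5568+(1−p*)·68.2992)/1.13=84.3200; Δ=(104.5568−68.2992)/(104.5568−68.2992)=1.0000; B=V−Δ·S=0.0000
Node (0,0) S=68.0000: V=(p*·84.3200+(1−p*)·54.7404)/1.13=67.9231; Δ=(84.3200−54.7404)/(84.3200−55.0800)=1.0116; B=V−Δ·S=-0.8667
The time-0 hedge costs 67.9231, which is the no-arbitrage price.

(0,0): Delta=1.0116 Bond=-0.8667
(1,0): Delta=1.0633 Bond=-3.8284
(1,1): Delta=1.0000 Bond=0.0000
(2,0): Delta=1.3454 Bond=-16.9110
(2,1): Delta=1.0000 Bond=0.0000
(2,2): Delta=1.0000 Bond=0.0000
(3,0): Delta=2.8837 Bond=-74.7005
(3,1): Delta=1.0000 Bond=0.0000
(3,2): Delta=1.0000 Bond=0.0000
(3,3): Delta=1.0000 Bond=0.0000
V0=67.9231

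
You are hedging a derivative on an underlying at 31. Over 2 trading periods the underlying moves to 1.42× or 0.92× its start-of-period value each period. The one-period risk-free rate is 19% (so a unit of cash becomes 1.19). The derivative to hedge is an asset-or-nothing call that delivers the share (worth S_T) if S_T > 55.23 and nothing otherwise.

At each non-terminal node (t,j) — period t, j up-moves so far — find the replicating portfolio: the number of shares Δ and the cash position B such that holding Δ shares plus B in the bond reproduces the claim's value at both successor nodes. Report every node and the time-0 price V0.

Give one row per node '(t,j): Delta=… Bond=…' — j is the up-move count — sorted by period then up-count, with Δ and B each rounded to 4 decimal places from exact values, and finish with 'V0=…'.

(0,0): Delta=1.8300 Bond=-43.8587
(1,0): Delta=0.0000 Bond=0.0000
(1,1): Delta=2.8400 Bond=-96.6516
V0=12.8716

The replicating-portfolio and risk-neutral prices coincide; use p* = (1.19−0.92)/(1.42−0.92) = 0.5400 for the latter.
At expiry t=2: V(2,0)=0.0000, V(2,1)=0.0000, V(2,2)=62.5084
Node (1,0) S=28.5200: V=(p*·0.0000+(1−p*)·0.0000)/1.19=0.0000; Δ=(0.0000−0.0000)/(40.4984−26.2384)=0.0000; B=V−Δ·S=0.0000
Node (1,1) S=44.0200: V=(p*·62.5084+(1−p*)·0.0000)/1.19=28.3652; Δ=(62.5084−0.0000)/(62.5084−40.4984)=2.8400; B=V−Δ·S=-96.6516
Node (0,0) S=31.0000: V=(p*·28.3652+(1−p*)·0.0000)/1.19=12.8716; Δ=(28.3652−0.0000)/(44.0200−28.5200)=1.8300; B=V−Δ·S=-43.8587
Root portfolio cost Δ·31+B reproduces V0=12.8716.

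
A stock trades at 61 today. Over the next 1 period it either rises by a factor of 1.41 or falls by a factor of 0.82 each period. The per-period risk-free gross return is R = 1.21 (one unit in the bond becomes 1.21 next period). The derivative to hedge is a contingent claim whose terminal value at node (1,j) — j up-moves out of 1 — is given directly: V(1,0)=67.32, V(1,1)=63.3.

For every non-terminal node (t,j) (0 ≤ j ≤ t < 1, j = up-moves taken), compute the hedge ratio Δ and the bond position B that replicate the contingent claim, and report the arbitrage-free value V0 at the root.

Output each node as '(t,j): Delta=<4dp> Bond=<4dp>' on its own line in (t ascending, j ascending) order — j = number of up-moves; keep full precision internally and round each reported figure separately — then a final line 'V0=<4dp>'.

(0,0): Delta=-0.1117 Bond=60.2538
V0=53.4403

Since d<R<u, set p* = (R−d)/(u−d) = 0.6610; price each node as the discounted p*-expectation of its children.
Terminal payoffs: V(1,0)=67.3200, V(1,1)=63.3000
Node (0,0) S=61.0000: V=(p*·63.3000+(1−p*)·67.3200)/1.21=53.4403; Δ=(63.3000−67.3200)/(86.0100−50.0200)=-0.1117; B=V−Δ·S=60.2538
Root portfolio cost Δ·61+B reproduces V0=53.4403.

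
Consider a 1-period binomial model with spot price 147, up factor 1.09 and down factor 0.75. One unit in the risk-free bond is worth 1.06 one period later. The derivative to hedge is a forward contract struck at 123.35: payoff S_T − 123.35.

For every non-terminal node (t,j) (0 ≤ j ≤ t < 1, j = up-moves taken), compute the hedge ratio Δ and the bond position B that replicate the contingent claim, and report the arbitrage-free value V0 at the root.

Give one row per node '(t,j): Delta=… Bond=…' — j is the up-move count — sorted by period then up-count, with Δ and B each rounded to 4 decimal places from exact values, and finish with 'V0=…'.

Since d<R<u, set p* = (R−d)/(u−d) = 0.9118; price each node as the discounted p*-expectation of its children.
Terminal values V(1,·): V(1,0)=-13.1000, V(1,1)=36.8800
Node (0,0) S=147.0000: V=(p*·36.8800+(1−p*)·-13.1000)/1.06=30.6321; Δ=(36.8800−-13.1000)/(160.2300−110.2500)=1.0000; B=V−Δ·S=-116.3679
The time-0 hedge costs 30.6321, which is the no-arbitrage price.

(0,0): Delta=1.0000 Bond=-116.3679
V0=30.6321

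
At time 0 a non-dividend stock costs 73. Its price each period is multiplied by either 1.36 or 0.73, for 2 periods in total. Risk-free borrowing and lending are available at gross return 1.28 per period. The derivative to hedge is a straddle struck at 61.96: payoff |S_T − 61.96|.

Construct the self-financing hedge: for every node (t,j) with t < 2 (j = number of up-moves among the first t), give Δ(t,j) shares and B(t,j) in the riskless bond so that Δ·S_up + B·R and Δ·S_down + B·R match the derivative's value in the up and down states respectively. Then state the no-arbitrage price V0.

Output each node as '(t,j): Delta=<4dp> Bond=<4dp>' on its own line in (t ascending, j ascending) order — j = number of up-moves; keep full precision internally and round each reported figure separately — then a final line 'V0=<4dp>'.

The replicating-portfolio and risk-neutral prices coincide; use p* = (1.28−0.73)/(1.36−0.73) = 0.8730 for the latter.
Terminal payoffs: V(2,0)=23.0583, V(2,1)=10.5144, V(2,2)=73.0608
(1,0): S=53.2900. Δ = (V_up−V_dn)/(S_up−S_dn) = (10.5144−23.0583)/(72.4744−38.9017) = -0.3736. V = [p*·10.5144 + (1−p*)·23.0583]/1.28 = 9.4588. B = V − Δ·S = 29.3698.
(1,1): S=99.2800. Δ = (V_up−V_dn)/(S_up−S_dn) = (73.0608−10.5144)/(135.0208−72.4744) = 1.0000. V = [p*·73.0608 + (1−p*)·10.5144]/1.28 = 50.8738. B = V − Δ·S = -48.4063.
(0,0): S=73.0000. Δ = (V_up−V_dn)/(S_up−S_dn) = (50.8738−9.4588)/(99.2800−53.2900) = 0.9005. V = [p*·50.8738 + (1−p*)·9.4588]/1.28 = 35.6365. B = V − Δ·S = -30.1015.
The time-0 hedge costs 35.6365, which is the no-arbitrage price.

(0,0): Delta=0.9005 Bond=-30.1015
(1,0): Delta=-0.3736 Bond=29.3698
(1,1): Delta=1.0000 Bond=-48.4062
V0=35.6365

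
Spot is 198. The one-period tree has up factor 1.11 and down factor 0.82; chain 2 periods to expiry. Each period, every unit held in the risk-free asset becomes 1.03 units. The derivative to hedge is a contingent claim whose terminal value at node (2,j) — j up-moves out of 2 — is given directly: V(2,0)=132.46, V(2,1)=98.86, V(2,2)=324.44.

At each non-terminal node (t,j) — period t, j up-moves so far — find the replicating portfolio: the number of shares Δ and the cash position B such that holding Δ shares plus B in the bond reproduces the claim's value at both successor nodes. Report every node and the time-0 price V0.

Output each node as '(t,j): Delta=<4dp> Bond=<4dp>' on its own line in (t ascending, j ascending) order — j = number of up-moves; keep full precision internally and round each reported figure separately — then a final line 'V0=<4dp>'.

No-arbitrage ⇒ martingale measure with p* = (R−d)/(u−d) = 0.7241.
Payoff layer (t=2): V(2,0)=132.4600, V(2,1)=98.8600, V(2,2)=324.4400
  t=1,j=0: stock 162.3600 → up 180.2196 (V=98.8600), down 133.1352 (V=132.4600). Price 104.9796; hedge Δ=-0.7136, bond B=220.8416.
  t=1,j=1: stock 219.7800 → up 243.9558 (V=324.4400), down 180.2196 (V=98.8600). Price 254.5738; hedge Δ=3.5393, bond B=-523.2882.
  t=0,j=0: stock 198.0000 → up 219.7800 (V=254.5738), down 162.3600 (V=104.9796). Price 207.0936; hedge Δ=2.6053, bond B=-308.7486.
Each (Δ,B) replicates both successor values, so the strategy is self-financing and V0 is arbitrage-free.

(0,0): Delta=2.6053 Bond=-308.7486
(1,0): Delta=-0.7136 Bond=220.8416
(1,1): Delta=3.5393 Bond=-523.2882
V0=207.0936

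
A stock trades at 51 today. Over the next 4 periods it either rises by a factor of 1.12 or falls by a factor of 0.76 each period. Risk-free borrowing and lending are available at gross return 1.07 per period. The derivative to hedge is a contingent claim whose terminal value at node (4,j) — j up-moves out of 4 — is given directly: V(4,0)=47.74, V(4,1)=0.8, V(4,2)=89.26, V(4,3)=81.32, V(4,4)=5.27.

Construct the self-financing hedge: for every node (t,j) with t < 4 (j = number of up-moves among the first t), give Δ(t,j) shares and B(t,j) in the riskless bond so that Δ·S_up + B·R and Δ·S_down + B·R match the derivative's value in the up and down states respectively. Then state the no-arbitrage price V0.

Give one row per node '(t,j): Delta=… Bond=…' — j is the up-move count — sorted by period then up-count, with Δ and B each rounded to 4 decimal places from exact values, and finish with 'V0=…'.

(0,0): Delta=-2.0777 Bond=136.0425
(1,0): Delta=0.8993 Bond=30.1791
(1,1): Delta=-2.4035 Bond=164.1762
(2,0): Delta=6.1385 Bond=-122.0446
(2,1): Delta=0.3259 Bond=57.1846
(2,2): Delta=-2.7022 Bond=194.7788
(3,0): Delta=-5.8241 Bond=137.2295
(3,1): Delta=7.4478 Bond=-173.7840
(3,2): Delta=-0.4536 Bond=99.0862
(3,3): Delta=-2.9483 Bond=226.0467
V0=30.0813

No-arbitrage ⇒ martingale measure with p* = (R−d)/(u−d) = 0.8611.
Payoff layer (t=4): V(4,0)=47.7400, V(4,1)=0.8000, V(4,2)=89.2600, V(4,3)=81.3200, V(4,4)=5.2700
(3,0): S=22.3878. Δ = (V_up−V_dn)/(S_up−S_dn) = (0.8000−47.7400)/(25.0743−17.0147) = -5.8241. V = [p*·0.8000 + (1−p*)·47.7400]/1.07 = 6.8406. B = V − Δ·S = 137.2295.
(3,1): S=32.9925. Δ = (V_up−V_dn)/(S_up−S_dn) = (89.2600−0.8000)/(36.9516−25.0743) = 7.4478. V = [p*·89.2600 + (1−p*)·0.8000]/1.07 = 71.9382. B = V − Δ·S = -173.7840.
(3,2): S=48.6205. Δ = (V_up−V_dn)/(S_up−S_dn) = (81.3200−89.2600)/(54.4550−36.9516) = -0.4536. V = [p*·81.3200 + (1−p*)·89.2600]/1.07 = 77.0306. B = V − Δ·S = 99.0862.
(3,3): S=71.6513. Δ = (V_up−V_dn)/(S_up−S_dn) = (5.2700−81.3200)/(80.2495−54.4550) = -2.9483. V = [p*·5.2700 + (1−p*)·81.3200]/1.07 = 14.7967. B = V − Δ·S = 226.0467.
(2,0): S=29.4576. Δ = (V_up−V_dn)/(S_up−S_dn) = (71.9382−6.8406)/(32.9925−22.3878) = 6.1385. V = [p*·71.9382 + (1−p*)·6.8406]/1.07 = 58.7821. B = V − Δ·S = -122.0446.
(2,1): S=43.4112. Δ = (V_up−V_dn)/(S_up−S_dn) = (77.0306−71.9382)/(48.6205−32.9925) = 0.3259. V = [p*·77.0306 + (1−p*)·71.9382]/1.07 = 71.3302. B = V − Δ·S = 57.1846.
(2,2): S=63.9744. Δ = (V_up−V_dn)/(S_up−S_dn) = (14.7967−77.0306)/(71.6513−48.6205) = -2.7022. V = [p*·14.7967 + (1−p*)·77.0306]/1.07 = 21.9068. B = V − Δ·S = 194.7788.
(1,0): S=38.7600. Δ = (V_up−V_dn)/(S_up−S_dn) = (71.3302−58.7821)/(43.4112−29.4576) = 0.8993. V = [p*·71.3302 + (1−p*)·58.7821]/1.07 = 65.0350. B = V − Δ·S = 30.1791.
(1,1): S=57.1200. Δ = (V_up−V_dn)/(S_up−S_dn) = (21.9068−71.3302)/(63.9744−43.4112) = -2.4035. V = [p*·21.9068 + (1−p*)·71.3302]/1.07 = 26.8890. B = V − Δ·S = 164.1762.
(0,0): S=51.0000. Δ = (V_up−V_dn)/(S_up−S_dn) = (26.8890−65.0350)/(57.1200−38.7600) = -2.0777. V = [p*·26.8890 + (1−p*)·65.0350]/1.07 = 30.0813. B = V − Δ·S = 136.0425.
The time-0 hedge costs 30.0813, which is the no-arbitrage price.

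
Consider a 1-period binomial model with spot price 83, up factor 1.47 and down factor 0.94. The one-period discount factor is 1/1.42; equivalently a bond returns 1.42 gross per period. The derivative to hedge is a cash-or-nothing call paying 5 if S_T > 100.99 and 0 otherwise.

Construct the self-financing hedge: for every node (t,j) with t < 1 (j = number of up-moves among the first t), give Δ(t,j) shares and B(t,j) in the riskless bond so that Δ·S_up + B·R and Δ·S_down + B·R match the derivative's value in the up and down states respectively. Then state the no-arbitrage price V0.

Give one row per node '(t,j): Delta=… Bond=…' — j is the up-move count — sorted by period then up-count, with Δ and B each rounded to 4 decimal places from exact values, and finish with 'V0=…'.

Under the risk-neutral measure, an up-move has probability p* = (R−d)/(u−d) = 0.9057 and values discount at R = 1.42.
Terminal values V(1,·): V(1,0)=0.0000, V(1,1)=5.0000
(0,0): S=83.0000. Δ = (V_up−V_dn)/(S_up−S_dn) = (5.0000−0.0000)/(122.0100−78.0200) = 0.1137. V = [p*·5.0000 + (1−p*)·0.0000]/1.42 = 3.1889. B = V − Δ·S = -6.2450.
Self-financing check: at every node Δ·S+B equals the discounted successor values.

(0,0): Delta=0.1137 Bond=-6.2450
V0=3.1889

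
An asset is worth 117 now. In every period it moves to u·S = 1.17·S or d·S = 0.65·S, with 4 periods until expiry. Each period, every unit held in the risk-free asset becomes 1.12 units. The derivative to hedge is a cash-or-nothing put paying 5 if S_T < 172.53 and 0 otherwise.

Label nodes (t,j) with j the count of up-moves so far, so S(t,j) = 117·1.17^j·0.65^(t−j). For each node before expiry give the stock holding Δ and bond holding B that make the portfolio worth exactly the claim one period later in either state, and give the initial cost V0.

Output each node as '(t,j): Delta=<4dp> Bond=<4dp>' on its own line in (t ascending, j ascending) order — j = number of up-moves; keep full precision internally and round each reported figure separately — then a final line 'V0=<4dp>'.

No-arbitrage ⇒ martingale measure with p* = (R−d)/(u−d) = 0.9038.
Terminal payoffs: V(4,0)=5.0000, V(4,1)=5.0000, V(4,2)=5.0000, V(4,3)=5.0000, V(4,4)=0.0000
(3,0): S=32.1311. Δ = (V_up−V_dn)/(S_up−S_dn) = (5.0000−5.0000)/(37.5934−20.8852) = 0.0000. V = [p*·5.0000 + (1−p*)·5.0000]/1.12 = 4.4643. B = V − Δ·S = 4.4643.
(3,1): S=57.8360. Δ = (V_up−V_dn)/(S_up−S_dn) = (5.0000−5.0000)/(67.6681−37.5934) = 0.0000. V = [p*·5.0000 + (1−p*)·5.0000]/1.12 = 4.4643. B = V − Δ·S = 4.4643.
(3,2): S=104.1048. Δ = (V_up−V_dn)/(S_up−S_dn) = (5.0000−5.0000)/(121.8027−67.6681) = 0.0000. V = [p*·5.0000 + (1−p*)·5.0000]/1.12 = 4.4643. B = V − Δ·S = 4.4643.
(3,3): S=187.3887. Δ = (V_up−V_dn)/(S_up−S_dn) = (0.0000−5.0000)/(219.2448−121.8027) = -0.0513. V = [p*·0.0000 + (1−p*)·5.0000]/1.12 = 0.4293. B = V − Δ·S = 10.0446.
(2,0): S=49.4325. Δ = (V_up−V_dn)/(S_up−S_dn) = (4.4643−4.4643)/(57.8360−32.1311) = 0.0000. V = [p*·4.4643 + (1−p*)·4.4643]/1.12 = 3.9860. B = V − Δ·S = 3.9860.
(2,1): S=88.9785. Δ = (V_up−V_dn)/(S_up−S_dn) = (4.4643−4.4643)/(104.1048−57.8360) = 0.0000. V = [p*·4.4643 + (1−p*)·4.4643]/1.12 = 3.9860. B = V − Δ·S = 3.9860.
(2,2): S=160.1613. Δ = (V_up−V_dn)/(S_up−S_dn) = (0.4293−4.4643)/(187.3887−104.1048) = -0.0484. V = [p*·0.4293 + (1−p*)·4.4643]/1.12 = 0.7297. B = V − Δ·S = 8.4893.
(1,0): S=76.0500. Δ = (V_up−V_dn)/(S_up−S_dn) = (3.9860−3.9860)/(88.9785−49.4325) = 0.0000. V = [p*·3.9860 + (1−p*)·3.9860]/1.12 = 3.5589. B = V − Δ·S = 3.5589.
(1,1): S=136.8900. Δ = (V_up−V_dn)/(S_up−S_dn) = (0.7297−3.9860)/(160.1613−88.9785) = -0.0457. V = [p*·0.7297 + (1−p*)·3.9860]/1.12 = 0.9311. B = V − Δ·S = 7.1932.
(0,0): S=117.0000. Δ = (V_up−V_dn)/(S_up−S_dn) = (0.9311−3.5589)/(136.8900−76.0500) = -0.0432. V = [p*·0.9311 + (1−p*)·3.5589]/1.12 = 1.0569. B = V − Δ·S = 6.1105.
The time-0 hedge costs 1.0569, which is the no-arbitrage price.

(0,0): Delta=-0.0432 Bond=6.1105
(1,0): Delta=0.0000 Bond=3.5589
(1,1): Delta=-0.0457 Bond=7.1932
(2,0): Delta=0.0000 Bond=3.9860
(2,1): Delta=0.0000 Bond=3.9860
(2,2): Delta=-0.0484 Bond=8.4893
(3,0): Delta=0.0000 Bond=4.4643
(3,1): Delta=0.0000 Bond=4.4643
(3,2): Delta=0.0000 Bond=4.4643
(3,3): Delta=-0.0513 Bond=10.0446
V0=1.0569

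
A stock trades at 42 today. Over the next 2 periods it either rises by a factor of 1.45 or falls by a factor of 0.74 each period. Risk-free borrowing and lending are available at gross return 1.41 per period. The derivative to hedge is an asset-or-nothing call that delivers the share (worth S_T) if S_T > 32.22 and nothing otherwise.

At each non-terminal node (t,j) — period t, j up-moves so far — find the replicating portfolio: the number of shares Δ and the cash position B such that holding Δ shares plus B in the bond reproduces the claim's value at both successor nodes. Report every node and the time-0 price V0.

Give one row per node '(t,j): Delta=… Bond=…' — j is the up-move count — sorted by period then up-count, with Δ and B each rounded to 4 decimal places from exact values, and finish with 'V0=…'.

Risk-neutral probability p* = (R−d)/(u−d) = (1.41−0.74)/(1.45−0.74) = 0.9437.
Terminal values V(2,·): V(2,0)=0.0000, V(2,1)=45.0660, V(2,2)=88.3050
(1,0): S=31.0800. Δ = (V_up−V_dn)/(S_up−S_dn) = (45.0660−0.0000)/(45.0660−22.9992) = 2.0423. V = [p*·45.0660 + (1−p*)·0.0000]/1.41 = 30.1610. B = V − Δ·S = -33.3122.
(1,1): S=60.9000. Δ = (V_up−V_dn)/(S_up−S_dn) = (88.3050−45.0660)/(88.3050−45.0660) = 1.0000. V = [p*·88.3050 + (1−p*)·45.0660]/1.41 = 60.9000. B = V − Δ·S = 0.0000.
(0,0): S=42.0000. Δ = (V_up−V_dn)/(S_up−S_dn) = (60.9000−30.1610)/(60.9000−31.0800) = 1.0308. V = [p*·60.9000 + (1−p*)·30.1610]/1.41 = 41.9633. B = V − Δ·S = -1.3310.
The time-0 hedge costs 41.9633, which is the no-arbitrage price.

(0,0): Delta=1.0308 Bond=-1.3310
(1,0): Delta=2.0423 Bond=-33.3122
(1,1): Delta=1.0000 Bond=0.0000
V0=41.9633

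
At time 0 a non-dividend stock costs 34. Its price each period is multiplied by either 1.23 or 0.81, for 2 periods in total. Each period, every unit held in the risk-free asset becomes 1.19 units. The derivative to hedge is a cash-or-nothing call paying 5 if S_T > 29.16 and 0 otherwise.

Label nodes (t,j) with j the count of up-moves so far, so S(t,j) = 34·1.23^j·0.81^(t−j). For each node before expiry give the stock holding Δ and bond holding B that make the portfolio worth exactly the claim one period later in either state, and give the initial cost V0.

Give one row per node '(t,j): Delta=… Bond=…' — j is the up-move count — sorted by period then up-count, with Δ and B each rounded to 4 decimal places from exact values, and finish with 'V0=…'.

(0,0): Delta=0.0280 Bond=2.5460
(1,0): Delta=0.4323 Bond=-8.1032
(1,1): Delta=0.0000 Bond=4.2017
V0=3.4988

The replicating-portfolio and risk-neutral prices coincide; use p* = (1.19−0.81)/(1.23−0.81) = 0.9048 for the latter.
Payoff layer (t=2): V(2,0)=0.0000, V(2,1)=5.0000, V(2,2)=5.0000
  t=1,j=0: stock 27.5400 → up 33.8742 (V=5.0000), down 22.3074 (V=0.0000). Price 3.8015; hedge Δ=0.4323, bond B=-8.1032.
  t=1,j=1: stock 41.8200 → up 51.4386 (V=5.0000), down 33.8742 (V=5.0000). Price 4.2017; hedge Δ=0.0000, bond B=4.2017.
  t=0,j=0: stock 34.0000 → up 41.8200 (V=4.2017), down 27.5400 (V=3.8015). Price 3.4988; hedge Δ=0.0280, bond B=2.5460.
Root portfolio cost Δ·34+B reproduces V0=3.4988.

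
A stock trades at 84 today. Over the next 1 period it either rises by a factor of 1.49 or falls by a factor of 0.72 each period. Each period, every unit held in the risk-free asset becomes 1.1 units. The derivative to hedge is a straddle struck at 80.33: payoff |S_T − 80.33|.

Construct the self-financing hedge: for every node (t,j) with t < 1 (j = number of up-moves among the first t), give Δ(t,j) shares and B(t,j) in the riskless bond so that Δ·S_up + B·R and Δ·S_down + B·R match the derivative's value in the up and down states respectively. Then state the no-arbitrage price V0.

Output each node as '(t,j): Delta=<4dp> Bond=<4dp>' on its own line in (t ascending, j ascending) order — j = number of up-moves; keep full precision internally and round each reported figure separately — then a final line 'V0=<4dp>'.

(0,0): Delta=0.3862 Bond=-3.1890
V0=29.2525

Risk-neutral probability p* = (R−d)/(u−d) = (1.1−0.72)/(1.49−0.72) = 0.4935.
Terminal values V(1,·): V(1,0)=19.8500, V(1,1)=44.8300
  t=0,j=0: stock 84.0000 → up 125.1600 (V=44.8300), down 60.4800 (V=19.8500). Price 29.2525; hedge Δ=0.3862, bond B=-3.1890.
The time-0 hedge costs 29.2525, which is the no-arbitrage price.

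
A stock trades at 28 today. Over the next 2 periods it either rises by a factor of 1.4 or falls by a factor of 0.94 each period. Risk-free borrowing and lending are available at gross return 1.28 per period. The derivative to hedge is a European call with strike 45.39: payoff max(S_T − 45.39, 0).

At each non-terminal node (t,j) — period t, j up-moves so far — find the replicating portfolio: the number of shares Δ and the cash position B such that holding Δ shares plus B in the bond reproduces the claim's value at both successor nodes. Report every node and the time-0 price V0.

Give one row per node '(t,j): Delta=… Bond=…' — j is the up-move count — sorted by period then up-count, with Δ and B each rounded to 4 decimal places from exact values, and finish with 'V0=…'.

(0,0): Delta=0.4255 Bond=-8.7486
(1,0): Delta=0.0000 Bond=0.0000
(1,1): Delta=0.5263 Bond=-15.1505
V0=3.1644

Under the risk-neutral measure, an up-move has probability p* = (R−d)/(u−d) = 0.7391 and values discount at R = 1.28.
Terminal payoffs: V(2,0)=0.0000, V(2,1)=0.0000, V(2,2)=9.4900
(1,0): S=26.3200. Δ = (V_up−V_dn)/(S_up−S_dn) = (0.0000−0.0000)/(36.8480−24.7408) = 0.0000. V = [p*·0.0000 + (1−p*)·0.0000]/1.28 = 0.0000. B = V − Δ·S = 0.0000.
(1,1): S=39.2000. Δ = (V_up−V_dn)/(S_up−S_dn) = (9.4900−0.0000)/(54.8800−36.8480) = 0.5263. V = [p*·9.4900 + (1−p*)·0.0000]/1.28 = 5.4800. B = V − Δ·S = -15.1505.
(0,0): S=28.0000. Δ = (V_up−V_dn)/(S_up−S_dn) = (5.4800−0.0000)/(39.2000−26.3200) = 0.4255. V = [p*·5.4800 + (1−p*)·0.0000]/1.28 = 3.1644. B = V − Δ·S = -8.7486.
Each (Δ,B) replicates both successor values, so the strategy is self-financing and V0 is arbitrage-free.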